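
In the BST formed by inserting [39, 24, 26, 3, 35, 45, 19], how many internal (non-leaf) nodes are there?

Tree built from: [39, 24, 26, 3, 35, 45, 19]
Tree (level-order array): [39, 24, 45, 3, 26, None, None, None, 19, None, 35]
Rule: An internal node has at least one child.
Per-node child counts:
  node 39: 2 child(ren)
  node 24: 2 child(ren)
  node 3: 1 child(ren)
  node 19: 0 child(ren)
  node 26: 1 child(ren)
  node 35: 0 child(ren)
  node 45: 0 child(ren)
Matching nodes: [39, 24, 3, 26]
Count of internal (non-leaf) nodes: 4


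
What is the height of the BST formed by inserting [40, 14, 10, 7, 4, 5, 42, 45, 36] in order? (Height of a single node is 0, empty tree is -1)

Insertion order: [40, 14, 10, 7, 4, 5, 42, 45, 36]
Tree (level-order array): [40, 14, 42, 10, 36, None, 45, 7, None, None, None, None, None, 4, None, None, 5]
Compute height bottom-up (empty subtree = -1):
  height(5) = 1 + max(-1, -1) = 0
  height(4) = 1 + max(-1, 0) = 1
  height(7) = 1 + max(1, -1) = 2
  height(10) = 1 + max(2, -1) = 3
  height(36) = 1 + max(-1, -1) = 0
  height(14) = 1 + max(3, 0) = 4
  height(45) = 1 + max(-1, -1) = 0
  height(42) = 1 + max(-1, 0) = 1
  height(40) = 1 + max(4, 1) = 5
Height = 5


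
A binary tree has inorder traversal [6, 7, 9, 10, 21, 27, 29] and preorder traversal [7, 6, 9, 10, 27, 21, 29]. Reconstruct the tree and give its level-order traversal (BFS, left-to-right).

Inorder:  [6, 7, 9, 10, 21, 27, 29]
Preorder: [7, 6, 9, 10, 27, 21, 29]
Algorithm: preorder visits root first, so consume preorder in order;
for each root, split the current inorder slice at that value into
left-subtree inorder and right-subtree inorder, then recurse.
Recursive splits:
  root=7; inorder splits into left=[6], right=[9, 10, 21, 27, 29]
  root=6; inorder splits into left=[], right=[]
  root=9; inorder splits into left=[], right=[10, 21, 27, 29]
  root=10; inorder splits into left=[], right=[21, 27, 29]
  root=27; inorder splits into left=[21], right=[29]
  root=21; inorder splits into left=[], right=[]
  root=29; inorder splits into left=[], right=[]
Reconstructed level-order: [7, 6, 9, 10, 27, 21, 29]


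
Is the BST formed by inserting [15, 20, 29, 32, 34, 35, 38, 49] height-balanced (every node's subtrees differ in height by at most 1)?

Tree (level-order array): [15, None, 20, None, 29, None, 32, None, 34, None, 35, None, 38, None, 49]
Definition: a tree is height-balanced if, at every node, |h(left) - h(right)| <= 1 (empty subtree has height -1).
Bottom-up per-node check:
  node 49: h_left=-1, h_right=-1, diff=0 [OK], height=0
  node 38: h_left=-1, h_right=0, diff=1 [OK], height=1
  node 35: h_left=-1, h_right=1, diff=2 [FAIL (|-1-1|=2 > 1)], height=2
  node 34: h_left=-1, h_right=2, diff=3 [FAIL (|-1-2|=3 > 1)], height=3
  node 32: h_left=-1, h_right=3, diff=4 [FAIL (|-1-3|=4 > 1)], height=4
  node 29: h_left=-1, h_right=4, diff=5 [FAIL (|-1-4|=5 > 1)], height=5
  node 20: h_left=-1, h_right=5, diff=6 [FAIL (|-1-5|=6 > 1)], height=6
  node 15: h_left=-1, h_right=6, diff=7 [FAIL (|-1-6|=7 > 1)], height=7
Node 35 violates the condition: |-1 - 1| = 2 > 1.
Result: Not balanced


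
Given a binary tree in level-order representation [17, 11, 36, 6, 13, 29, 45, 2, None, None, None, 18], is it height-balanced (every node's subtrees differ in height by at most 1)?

Tree (level-order array): [17, 11, 36, 6, 13, 29, 45, 2, None, None, None, 18]
Definition: a tree is height-balanced if, at every node, |h(left) - h(right)| <= 1 (empty subtree has height -1).
Bottom-up per-node check:
  node 2: h_left=-1, h_right=-1, diff=0 [OK], height=0
  node 6: h_left=0, h_right=-1, diff=1 [OK], height=1
  node 13: h_left=-1, h_right=-1, diff=0 [OK], height=0
  node 11: h_left=1, h_right=0, diff=1 [OK], height=2
  node 18: h_left=-1, h_right=-1, diff=0 [OK], height=0
  node 29: h_left=0, h_right=-1, diff=1 [OK], height=1
  node 45: h_left=-1, h_right=-1, diff=0 [OK], height=0
  node 36: h_left=1, h_right=0, diff=1 [OK], height=2
  node 17: h_left=2, h_right=2, diff=0 [OK], height=3
All nodes satisfy the balance condition.
Result: Balanced


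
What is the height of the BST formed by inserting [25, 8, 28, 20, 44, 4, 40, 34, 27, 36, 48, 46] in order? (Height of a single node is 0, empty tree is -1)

Insertion order: [25, 8, 28, 20, 44, 4, 40, 34, 27, 36, 48, 46]
Tree (level-order array): [25, 8, 28, 4, 20, 27, 44, None, None, None, None, None, None, 40, 48, 34, None, 46, None, None, 36]
Compute height bottom-up (empty subtree = -1):
  height(4) = 1 + max(-1, -1) = 0
  height(20) = 1 + max(-1, -1) = 0
  height(8) = 1 + max(0, 0) = 1
  height(27) = 1 + max(-1, -1) = 0
  height(36) = 1 + max(-1, -1) = 0
  height(34) = 1 + max(-1, 0) = 1
  height(40) = 1 + max(1, -1) = 2
  height(46) = 1 + max(-1, -1) = 0
  height(48) = 1 + max(0, -1) = 1
  height(44) = 1 + max(2, 1) = 3
  height(28) = 1 + max(0, 3) = 4
  height(25) = 1 + max(1, 4) = 5
Height = 5


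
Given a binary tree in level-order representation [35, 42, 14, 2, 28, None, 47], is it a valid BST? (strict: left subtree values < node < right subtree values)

Level-order array: [35, 42, 14, 2, 28, None, 47]
Validate using subtree bounds (lo, hi): at each node, require lo < value < hi,
then recurse left with hi=value and right with lo=value.
Preorder trace (stopping at first violation):
  at node 35 with bounds (-inf, +inf): OK
  at node 42 with bounds (-inf, 35): VIOLATION
Node 42 violates its bound: not (-inf < 42 < 35).
Result: Not a valid BST


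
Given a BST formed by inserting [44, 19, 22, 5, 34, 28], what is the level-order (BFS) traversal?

Tree insertion order: [44, 19, 22, 5, 34, 28]
Tree (level-order array): [44, 19, None, 5, 22, None, None, None, 34, 28]
BFS from the root, enqueuing left then right child of each popped node:
  queue [44] -> pop 44, enqueue [19], visited so far: [44]
  queue [19] -> pop 19, enqueue [5, 22], visited so far: [44, 19]
  queue [5, 22] -> pop 5, enqueue [none], visited so far: [44, 19, 5]
  queue [22] -> pop 22, enqueue [34], visited so far: [44, 19, 5, 22]
  queue [34] -> pop 34, enqueue [28], visited so far: [44, 19, 5, 22, 34]
  queue [28] -> pop 28, enqueue [none], visited so far: [44, 19, 5, 22, 34, 28]
Result: [44, 19, 5, 22, 34, 28]


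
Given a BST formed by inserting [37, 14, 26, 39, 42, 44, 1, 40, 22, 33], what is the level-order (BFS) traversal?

Tree insertion order: [37, 14, 26, 39, 42, 44, 1, 40, 22, 33]
Tree (level-order array): [37, 14, 39, 1, 26, None, 42, None, None, 22, 33, 40, 44]
BFS from the root, enqueuing left then right child of each popped node:
  queue [37] -> pop 37, enqueue [14, 39], visited so far: [37]
  queue [14, 39] -> pop 14, enqueue [1, 26], visited so far: [37, 14]
  queue [39, 1, 26] -> pop 39, enqueue [42], visited so far: [37, 14, 39]
  queue [1, 26, 42] -> pop 1, enqueue [none], visited so far: [37, 14, 39, 1]
  queue [26, 42] -> pop 26, enqueue [22, 33], visited so far: [37, 14, 39, 1, 26]
  queue [42, 22, 33] -> pop 42, enqueue [40, 44], visited so far: [37, 14, 39, 1, 26, 42]
  queue [22, 33, 40, 44] -> pop 22, enqueue [none], visited so far: [37, 14, 39, 1, 26, 42, 22]
  queue [33, 40, 44] -> pop 33, enqueue [none], visited so far: [37, 14, 39, 1, 26, 42, 22, 33]
  queue [40, 44] -> pop 40, enqueue [none], visited so far: [37, 14, 39, 1, 26, 42, 22, 33, 40]
  queue [44] -> pop 44, enqueue [none], visited so far: [37, 14, 39, 1, 26, 42, 22, 33, 40, 44]
Result: [37, 14, 39, 1, 26, 42, 22, 33, 40, 44]


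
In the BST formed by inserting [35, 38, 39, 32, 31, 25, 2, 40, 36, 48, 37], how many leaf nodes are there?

Tree built from: [35, 38, 39, 32, 31, 25, 2, 40, 36, 48, 37]
Tree (level-order array): [35, 32, 38, 31, None, 36, 39, 25, None, None, 37, None, 40, 2, None, None, None, None, 48]
Rule: A leaf has 0 children.
Per-node child counts:
  node 35: 2 child(ren)
  node 32: 1 child(ren)
  node 31: 1 child(ren)
  node 25: 1 child(ren)
  node 2: 0 child(ren)
  node 38: 2 child(ren)
  node 36: 1 child(ren)
  node 37: 0 child(ren)
  node 39: 1 child(ren)
  node 40: 1 child(ren)
  node 48: 0 child(ren)
Matching nodes: [2, 37, 48]
Count of leaf nodes: 3


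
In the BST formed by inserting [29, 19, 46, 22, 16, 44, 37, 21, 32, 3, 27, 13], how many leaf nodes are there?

Tree built from: [29, 19, 46, 22, 16, 44, 37, 21, 32, 3, 27, 13]
Tree (level-order array): [29, 19, 46, 16, 22, 44, None, 3, None, 21, 27, 37, None, None, 13, None, None, None, None, 32]
Rule: A leaf has 0 children.
Per-node child counts:
  node 29: 2 child(ren)
  node 19: 2 child(ren)
  node 16: 1 child(ren)
  node 3: 1 child(ren)
  node 13: 0 child(ren)
  node 22: 2 child(ren)
  node 21: 0 child(ren)
  node 27: 0 child(ren)
  node 46: 1 child(ren)
  node 44: 1 child(ren)
  node 37: 1 child(ren)
  node 32: 0 child(ren)
Matching nodes: [13, 21, 27, 32]
Count of leaf nodes: 4


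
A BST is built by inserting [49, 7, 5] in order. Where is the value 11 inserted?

Starting tree (level order): [49, 7, None, 5]
Insertion path: 49 -> 7
Result: insert 11 as right child of 7
Final tree (level order): [49, 7, None, 5, 11]


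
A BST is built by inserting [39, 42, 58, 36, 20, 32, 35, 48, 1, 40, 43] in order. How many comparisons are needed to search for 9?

Search path for 9: 39 -> 36 -> 20 -> 1
Found: False
Comparisons: 4


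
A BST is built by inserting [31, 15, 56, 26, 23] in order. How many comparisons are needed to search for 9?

Search path for 9: 31 -> 15
Found: False
Comparisons: 2


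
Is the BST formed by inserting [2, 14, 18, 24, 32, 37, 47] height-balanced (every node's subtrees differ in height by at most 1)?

Tree (level-order array): [2, None, 14, None, 18, None, 24, None, 32, None, 37, None, 47]
Definition: a tree is height-balanced if, at every node, |h(left) - h(right)| <= 1 (empty subtree has height -1).
Bottom-up per-node check:
  node 47: h_left=-1, h_right=-1, diff=0 [OK], height=0
  node 37: h_left=-1, h_right=0, diff=1 [OK], height=1
  node 32: h_left=-1, h_right=1, diff=2 [FAIL (|-1-1|=2 > 1)], height=2
  node 24: h_left=-1, h_right=2, diff=3 [FAIL (|-1-2|=3 > 1)], height=3
  node 18: h_left=-1, h_right=3, diff=4 [FAIL (|-1-3|=4 > 1)], height=4
  node 14: h_left=-1, h_right=4, diff=5 [FAIL (|-1-4|=5 > 1)], height=5
  node 2: h_left=-1, h_right=5, diff=6 [FAIL (|-1-5|=6 > 1)], height=6
Node 32 violates the condition: |-1 - 1| = 2 > 1.
Result: Not balanced


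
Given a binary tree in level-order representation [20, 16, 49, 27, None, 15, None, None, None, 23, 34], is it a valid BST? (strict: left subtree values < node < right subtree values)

Level-order array: [20, 16, 49, 27, None, 15, None, None, None, 23, 34]
Validate using subtree bounds (lo, hi): at each node, require lo < value < hi,
then recurse left with hi=value and right with lo=value.
Preorder trace (stopping at first violation):
  at node 20 with bounds (-inf, +inf): OK
  at node 16 with bounds (-inf, 20): OK
  at node 27 with bounds (-inf, 16): VIOLATION
Node 27 violates its bound: not (-inf < 27 < 16).
Result: Not a valid BST


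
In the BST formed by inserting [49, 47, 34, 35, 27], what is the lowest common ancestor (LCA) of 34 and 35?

Tree insertion order: [49, 47, 34, 35, 27]
Tree (level-order array): [49, 47, None, 34, None, 27, 35]
In a BST, the LCA of p=34, q=35 is the first node v on the
root-to-leaf path with p <= v <= q (go left if both < v, right if both > v).
Walk from root:
  at 49: both 34 and 35 < 49, go left
  at 47: both 34 and 35 < 47, go left
  at 34: 34 <= 34 <= 35, this is the LCA
LCA = 34


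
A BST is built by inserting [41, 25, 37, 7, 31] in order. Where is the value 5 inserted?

Starting tree (level order): [41, 25, None, 7, 37, None, None, 31]
Insertion path: 41 -> 25 -> 7
Result: insert 5 as left child of 7
Final tree (level order): [41, 25, None, 7, 37, 5, None, 31]


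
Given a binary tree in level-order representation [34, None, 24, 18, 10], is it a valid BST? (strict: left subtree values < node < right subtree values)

Level-order array: [34, None, 24, 18, 10]
Validate using subtree bounds (lo, hi): at each node, require lo < value < hi,
then recurse left with hi=value and right with lo=value.
Preorder trace (stopping at first violation):
  at node 34 with bounds (-inf, +inf): OK
  at node 24 with bounds (34, +inf): VIOLATION
Node 24 violates its bound: not (34 < 24 < +inf).
Result: Not a valid BST


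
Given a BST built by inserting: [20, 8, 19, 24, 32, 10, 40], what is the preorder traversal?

Tree insertion order: [20, 8, 19, 24, 32, 10, 40]
Tree (level-order array): [20, 8, 24, None, 19, None, 32, 10, None, None, 40]
Preorder traversal: [20, 8, 19, 10, 24, 32, 40]


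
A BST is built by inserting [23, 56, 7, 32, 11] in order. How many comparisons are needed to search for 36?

Search path for 36: 23 -> 56 -> 32
Found: False
Comparisons: 3


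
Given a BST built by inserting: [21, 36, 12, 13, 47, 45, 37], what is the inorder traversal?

Tree insertion order: [21, 36, 12, 13, 47, 45, 37]
Tree (level-order array): [21, 12, 36, None, 13, None, 47, None, None, 45, None, 37]
Inorder traversal: [12, 13, 21, 36, 37, 45, 47]


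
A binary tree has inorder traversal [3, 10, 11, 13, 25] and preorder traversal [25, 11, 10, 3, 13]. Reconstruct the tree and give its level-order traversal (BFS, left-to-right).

Inorder:  [3, 10, 11, 13, 25]
Preorder: [25, 11, 10, 3, 13]
Algorithm: preorder visits root first, so consume preorder in order;
for each root, split the current inorder slice at that value into
left-subtree inorder and right-subtree inorder, then recurse.
Recursive splits:
  root=25; inorder splits into left=[3, 10, 11, 13], right=[]
  root=11; inorder splits into left=[3, 10], right=[13]
  root=10; inorder splits into left=[3], right=[]
  root=3; inorder splits into left=[], right=[]
  root=13; inorder splits into left=[], right=[]
Reconstructed level-order: [25, 11, 10, 13, 3]


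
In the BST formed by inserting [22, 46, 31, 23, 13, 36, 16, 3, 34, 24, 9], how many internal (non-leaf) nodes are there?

Tree built from: [22, 46, 31, 23, 13, 36, 16, 3, 34, 24, 9]
Tree (level-order array): [22, 13, 46, 3, 16, 31, None, None, 9, None, None, 23, 36, None, None, None, 24, 34]
Rule: An internal node has at least one child.
Per-node child counts:
  node 22: 2 child(ren)
  node 13: 2 child(ren)
  node 3: 1 child(ren)
  node 9: 0 child(ren)
  node 16: 0 child(ren)
  node 46: 1 child(ren)
  node 31: 2 child(ren)
  node 23: 1 child(ren)
  node 24: 0 child(ren)
  node 36: 1 child(ren)
  node 34: 0 child(ren)
Matching nodes: [22, 13, 3, 46, 31, 23, 36]
Count of internal (non-leaf) nodes: 7


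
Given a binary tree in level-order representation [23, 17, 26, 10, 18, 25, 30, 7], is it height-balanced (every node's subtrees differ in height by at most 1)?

Tree (level-order array): [23, 17, 26, 10, 18, 25, 30, 7]
Definition: a tree is height-balanced if, at every node, |h(left) - h(right)| <= 1 (empty subtree has height -1).
Bottom-up per-node check:
  node 7: h_left=-1, h_right=-1, diff=0 [OK], height=0
  node 10: h_left=0, h_right=-1, diff=1 [OK], height=1
  node 18: h_left=-1, h_right=-1, diff=0 [OK], height=0
  node 17: h_left=1, h_right=0, diff=1 [OK], height=2
  node 25: h_left=-1, h_right=-1, diff=0 [OK], height=0
  node 30: h_left=-1, h_right=-1, diff=0 [OK], height=0
  node 26: h_left=0, h_right=0, diff=0 [OK], height=1
  node 23: h_left=2, h_right=1, diff=1 [OK], height=3
All nodes satisfy the balance condition.
Result: Balanced


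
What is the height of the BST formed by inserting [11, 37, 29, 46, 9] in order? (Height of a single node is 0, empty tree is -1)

Insertion order: [11, 37, 29, 46, 9]
Tree (level-order array): [11, 9, 37, None, None, 29, 46]
Compute height bottom-up (empty subtree = -1):
  height(9) = 1 + max(-1, -1) = 0
  height(29) = 1 + max(-1, -1) = 0
  height(46) = 1 + max(-1, -1) = 0
  height(37) = 1 + max(0, 0) = 1
  height(11) = 1 + max(0, 1) = 2
Height = 2


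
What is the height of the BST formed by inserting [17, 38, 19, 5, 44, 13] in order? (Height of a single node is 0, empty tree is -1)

Insertion order: [17, 38, 19, 5, 44, 13]
Tree (level-order array): [17, 5, 38, None, 13, 19, 44]
Compute height bottom-up (empty subtree = -1):
  height(13) = 1 + max(-1, -1) = 0
  height(5) = 1 + max(-1, 0) = 1
  height(19) = 1 + max(-1, -1) = 0
  height(44) = 1 + max(-1, -1) = 0
  height(38) = 1 + max(0, 0) = 1
  height(17) = 1 + max(1, 1) = 2
Height = 2


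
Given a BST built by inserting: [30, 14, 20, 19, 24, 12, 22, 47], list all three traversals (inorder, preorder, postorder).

Tree insertion order: [30, 14, 20, 19, 24, 12, 22, 47]
Tree (level-order array): [30, 14, 47, 12, 20, None, None, None, None, 19, 24, None, None, 22]
Inorder (L, root, R): [12, 14, 19, 20, 22, 24, 30, 47]
Preorder (root, L, R): [30, 14, 12, 20, 19, 24, 22, 47]
Postorder (L, R, root): [12, 19, 22, 24, 20, 14, 47, 30]


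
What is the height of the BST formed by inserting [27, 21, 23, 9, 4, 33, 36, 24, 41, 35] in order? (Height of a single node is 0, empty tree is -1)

Insertion order: [27, 21, 23, 9, 4, 33, 36, 24, 41, 35]
Tree (level-order array): [27, 21, 33, 9, 23, None, 36, 4, None, None, 24, 35, 41]
Compute height bottom-up (empty subtree = -1):
  height(4) = 1 + max(-1, -1) = 0
  height(9) = 1 + max(0, -1) = 1
  height(24) = 1 + max(-1, -1) = 0
  height(23) = 1 + max(-1, 0) = 1
  height(21) = 1 + max(1, 1) = 2
  height(35) = 1 + max(-1, -1) = 0
  height(41) = 1 + max(-1, -1) = 0
  height(36) = 1 + max(0, 0) = 1
  height(33) = 1 + max(-1, 1) = 2
  height(27) = 1 + max(2, 2) = 3
Height = 3


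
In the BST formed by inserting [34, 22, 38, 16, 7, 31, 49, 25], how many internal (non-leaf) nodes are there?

Tree built from: [34, 22, 38, 16, 7, 31, 49, 25]
Tree (level-order array): [34, 22, 38, 16, 31, None, 49, 7, None, 25]
Rule: An internal node has at least one child.
Per-node child counts:
  node 34: 2 child(ren)
  node 22: 2 child(ren)
  node 16: 1 child(ren)
  node 7: 0 child(ren)
  node 31: 1 child(ren)
  node 25: 0 child(ren)
  node 38: 1 child(ren)
  node 49: 0 child(ren)
Matching nodes: [34, 22, 16, 31, 38]
Count of internal (non-leaf) nodes: 5


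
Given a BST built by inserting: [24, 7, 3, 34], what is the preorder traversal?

Tree insertion order: [24, 7, 3, 34]
Tree (level-order array): [24, 7, 34, 3]
Preorder traversal: [24, 7, 3, 34]


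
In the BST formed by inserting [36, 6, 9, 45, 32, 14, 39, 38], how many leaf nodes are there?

Tree built from: [36, 6, 9, 45, 32, 14, 39, 38]
Tree (level-order array): [36, 6, 45, None, 9, 39, None, None, 32, 38, None, 14]
Rule: A leaf has 0 children.
Per-node child counts:
  node 36: 2 child(ren)
  node 6: 1 child(ren)
  node 9: 1 child(ren)
  node 32: 1 child(ren)
  node 14: 0 child(ren)
  node 45: 1 child(ren)
  node 39: 1 child(ren)
  node 38: 0 child(ren)
Matching nodes: [14, 38]
Count of leaf nodes: 2


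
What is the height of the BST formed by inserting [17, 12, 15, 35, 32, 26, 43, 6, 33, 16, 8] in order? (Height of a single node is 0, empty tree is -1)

Insertion order: [17, 12, 15, 35, 32, 26, 43, 6, 33, 16, 8]
Tree (level-order array): [17, 12, 35, 6, 15, 32, 43, None, 8, None, 16, 26, 33]
Compute height bottom-up (empty subtree = -1):
  height(8) = 1 + max(-1, -1) = 0
  height(6) = 1 + max(-1, 0) = 1
  height(16) = 1 + max(-1, -1) = 0
  height(15) = 1 + max(-1, 0) = 1
  height(12) = 1 + max(1, 1) = 2
  height(26) = 1 + max(-1, -1) = 0
  height(33) = 1 + max(-1, -1) = 0
  height(32) = 1 + max(0, 0) = 1
  height(43) = 1 + max(-1, -1) = 0
  height(35) = 1 + max(1, 0) = 2
  height(17) = 1 + max(2, 2) = 3
Height = 3


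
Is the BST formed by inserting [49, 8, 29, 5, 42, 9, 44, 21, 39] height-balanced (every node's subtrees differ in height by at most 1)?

Tree (level-order array): [49, 8, None, 5, 29, None, None, 9, 42, None, 21, 39, 44]
Definition: a tree is height-balanced if, at every node, |h(left) - h(right)| <= 1 (empty subtree has height -1).
Bottom-up per-node check:
  node 5: h_left=-1, h_right=-1, diff=0 [OK], height=0
  node 21: h_left=-1, h_right=-1, diff=0 [OK], height=0
  node 9: h_left=-1, h_right=0, diff=1 [OK], height=1
  node 39: h_left=-1, h_right=-1, diff=0 [OK], height=0
  node 44: h_left=-1, h_right=-1, diff=0 [OK], height=0
  node 42: h_left=0, h_right=0, diff=0 [OK], height=1
  node 29: h_left=1, h_right=1, diff=0 [OK], height=2
  node 8: h_left=0, h_right=2, diff=2 [FAIL (|0-2|=2 > 1)], height=3
  node 49: h_left=3, h_right=-1, diff=4 [FAIL (|3--1|=4 > 1)], height=4
Node 8 violates the condition: |0 - 2| = 2 > 1.
Result: Not balanced


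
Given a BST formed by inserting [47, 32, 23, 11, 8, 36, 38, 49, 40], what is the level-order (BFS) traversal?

Tree insertion order: [47, 32, 23, 11, 8, 36, 38, 49, 40]
Tree (level-order array): [47, 32, 49, 23, 36, None, None, 11, None, None, 38, 8, None, None, 40]
BFS from the root, enqueuing left then right child of each popped node:
  queue [47] -> pop 47, enqueue [32, 49], visited so far: [47]
  queue [32, 49] -> pop 32, enqueue [23, 36], visited so far: [47, 32]
  queue [49, 23, 36] -> pop 49, enqueue [none], visited so far: [47, 32, 49]
  queue [23, 36] -> pop 23, enqueue [11], visited so far: [47, 32, 49, 23]
  queue [36, 11] -> pop 36, enqueue [38], visited so far: [47, 32, 49, 23, 36]
  queue [11, 38] -> pop 11, enqueue [8], visited so far: [47, 32, 49, 23, 36, 11]
  queue [38, 8] -> pop 38, enqueue [40], visited so far: [47, 32, 49, 23, 36, 11, 38]
  queue [8, 40] -> pop 8, enqueue [none], visited so far: [47, 32, 49, 23, 36, 11, 38, 8]
  queue [40] -> pop 40, enqueue [none], visited so far: [47, 32, 49, 23, 36, 11, 38, 8, 40]
Result: [47, 32, 49, 23, 36, 11, 38, 8, 40]


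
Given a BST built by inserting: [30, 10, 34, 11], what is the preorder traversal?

Tree insertion order: [30, 10, 34, 11]
Tree (level-order array): [30, 10, 34, None, 11]
Preorder traversal: [30, 10, 11, 34]


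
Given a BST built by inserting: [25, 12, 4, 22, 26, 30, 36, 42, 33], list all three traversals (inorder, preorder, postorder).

Tree insertion order: [25, 12, 4, 22, 26, 30, 36, 42, 33]
Tree (level-order array): [25, 12, 26, 4, 22, None, 30, None, None, None, None, None, 36, 33, 42]
Inorder (L, root, R): [4, 12, 22, 25, 26, 30, 33, 36, 42]
Preorder (root, L, R): [25, 12, 4, 22, 26, 30, 36, 33, 42]
Postorder (L, R, root): [4, 22, 12, 33, 42, 36, 30, 26, 25]


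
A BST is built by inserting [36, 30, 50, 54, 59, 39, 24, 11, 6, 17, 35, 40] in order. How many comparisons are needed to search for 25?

Search path for 25: 36 -> 30 -> 24
Found: False
Comparisons: 3


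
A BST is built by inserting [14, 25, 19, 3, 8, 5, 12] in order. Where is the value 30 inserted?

Starting tree (level order): [14, 3, 25, None, 8, 19, None, 5, 12]
Insertion path: 14 -> 25
Result: insert 30 as right child of 25
Final tree (level order): [14, 3, 25, None, 8, 19, 30, 5, 12]


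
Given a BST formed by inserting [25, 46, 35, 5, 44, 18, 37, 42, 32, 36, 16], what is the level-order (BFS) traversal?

Tree insertion order: [25, 46, 35, 5, 44, 18, 37, 42, 32, 36, 16]
Tree (level-order array): [25, 5, 46, None, 18, 35, None, 16, None, 32, 44, None, None, None, None, 37, None, 36, 42]
BFS from the root, enqueuing left then right child of each popped node:
  queue [25] -> pop 25, enqueue [5, 46], visited so far: [25]
  queue [5, 46] -> pop 5, enqueue [18], visited so far: [25, 5]
  queue [46, 18] -> pop 46, enqueue [35], visited so far: [25, 5, 46]
  queue [18, 35] -> pop 18, enqueue [16], visited so far: [25, 5, 46, 18]
  queue [35, 16] -> pop 35, enqueue [32, 44], visited so far: [25, 5, 46, 18, 35]
  queue [16, 32, 44] -> pop 16, enqueue [none], visited so far: [25, 5, 46, 18, 35, 16]
  queue [32, 44] -> pop 32, enqueue [none], visited so far: [25, 5, 46, 18, 35, 16, 32]
  queue [44] -> pop 44, enqueue [37], visited so far: [25, 5, 46, 18, 35, 16, 32, 44]
  queue [37] -> pop 37, enqueue [36, 42], visited so far: [25, 5, 46, 18, 35, 16, 32, 44, 37]
  queue [36, 42] -> pop 36, enqueue [none], visited so far: [25, 5, 46, 18, 35, 16, 32, 44, 37, 36]
  queue [42] -> pop 42, enqueue [none], visited so far: [25, 5, 46, 18, 35, 16, 32, 44, 37, 36, 42]
Result: [25, 5, 46, 18, 35, 16, 32, 44, 37, 36, 42]


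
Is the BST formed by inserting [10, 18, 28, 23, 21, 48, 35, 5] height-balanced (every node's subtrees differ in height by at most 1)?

Tree (level-order array): [10, 5, 18, None, None, None, 28, 23, 48, 21, None, 35]
Definition: a tree is height-balanced if, at every node, |h(left) - h(right)| <= 1 (empty subtree has height -1).
Bottom-up per-node check:
  node 5: h_left=-1, h_right=-1, diff=0 [OK], height=0
  node 21: h_left=-1, h_right=-1, diff=0 [OK], height=0
  node 23: h_left=0, h_right=-1, diff=1 [OK], height=1
  node 35: h_left=-1, h_right=-1, diff=0 [OK], height=0
  node 48: h_left=0, h_right=-1, diff=1 [OK], height=1
  node 28: h_left=1, h_right=1, diff=0 [OK], height=2
  node 18: h_left=-1, h_right=2, diff=3 [FAIL (|-1-2|=3 > 1)], height=3
  node 10: h_left=0, h_right=3, diff=3 [FAIL (|0-3|=3 > 1)], height=4
Node 18 violates the condition: |-1 - 2| = 3 > 1.
Result: Not balanced


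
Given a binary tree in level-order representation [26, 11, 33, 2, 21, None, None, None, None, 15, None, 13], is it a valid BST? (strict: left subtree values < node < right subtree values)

Level-order array: [26, 11, 33, 2, 21, None, None, None, None, 15, None, 13]
Validate using subtree bounds (lo, hi): at each node, require lo < value < hi,
then recurse left with hi=value and right with lo=value.
Preorder trace (stopping at first violation):
  at node 26 with bounds (-inf, +inf): OK
  at node 11 with bounds (-inf, 26): OK
  at node 2 with bounds (-inf, 11): OK
  at node 21 with bounds (11, 26): OK
  at node 15 with bounds (11, 21): OK
  at node 13 with bounds (11, 15): OK
  at node 33 with bounds (26, +inf): OK
No violation found at any node.
Result: Valid BST


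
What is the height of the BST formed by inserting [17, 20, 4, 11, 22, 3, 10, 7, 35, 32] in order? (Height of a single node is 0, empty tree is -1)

Insertion order: [17, 20, 4, 11, 22, 3, 10, 7, 35, 32]
Tree (level-order array): [17, 4, 20, 3, 11, None, 22, None, None, 10, None, None, 35, 7, None, 32]
Compute height bottom-up (empty subtree = -1):
  height(3) = 1 + max(-1, -1) = 0
  height(7) = 1 + max(-1, -1) = 0
  height(10) = 1 + max(0, -1) = 1
  height(11) = 1 + max(1, -1) = 2
  height(4) = 1 + max(0, 2) = 3
  height(32) = 1 + max(-1, -1) = 0
  height(35) = 1 + max(0, -1) = 1
  height(22) = 1 + max(-1, 1) = 2
  height(20) = 1 + max(-1, 2) = 3
  height(17) = 1 + max(3, 3) = 4
Height = 4


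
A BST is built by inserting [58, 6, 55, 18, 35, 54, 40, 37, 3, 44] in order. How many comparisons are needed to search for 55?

Search path for 55: 58 -> 6 -> 55
Found: True
Comparisons: 3


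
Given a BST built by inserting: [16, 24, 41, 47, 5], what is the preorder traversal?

Tree insertion order: [16, 24, 41, 47, 5]
Tree (level-order array): [16, 5, 24, None, None, None, 41, None, 47]
Preorder traversal: [16, 5, 24, 41, 47]


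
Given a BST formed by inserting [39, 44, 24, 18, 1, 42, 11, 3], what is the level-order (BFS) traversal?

Tree insertion order: [39, 44, 24, 18, 1, 42, 11, 3]
Tree (level-order array): [39, 24, 44, 18, None, 42, None, 1, None, None, None, None, 11, 3]
BFS from the root, enqueuing left then right child of each popped node:
  queue [39] -> pop 39, enqueue [24, 44], visited so far: [39]
  queue [24, 44] -> pop 24, enqueue [18], visited so far: [39, 24]
  queue [44, 18] -> pop 44, enqueue [42], visited so far: [39, 24, 44]
  queue [18, 42] -> pop 18, enqueue [1], visited so far: [39, 24, 44, 18]
  queue [42, 1] -> pop 42, enqueue [none], visited so far: [39, 24, 44, 18, 42]
  queue [1] -> pop 1, enqueue [11], visited so far: [39, 24, 44, 18, 42, 1]
  queue [11] -> pop 11, enqueue [3], visited so far: [39, 24, 44, 18, 42, 1, 11]
  queue [3] -> pop 3, enqueue [none], visited so far: [39, 24, 44, 18, 42, 1, 11, 3]
Result: [39, 24, 44, 18, 42, 1, 11, 3]


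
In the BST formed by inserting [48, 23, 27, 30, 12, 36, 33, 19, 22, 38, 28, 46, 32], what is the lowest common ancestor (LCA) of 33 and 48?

Tree insertion order: [48, 23, 27, 30, 12, 36, 33, 19, 22, 38, 28, 46, 32]
Tree (level-order array): [48, 23, None, 12, 27, None, 19, None, 30, None, 22, 28, 36, None, None, None, None, 33, 38, 32, None, None, 46]
In a BST, the LCA of p=33, q=48 is the first node v on the
root-to-leaf path with p <= v <= q (go left if both < v, right if both > v).
Walk from root:
  at 48: 33 <= 48 <= 48, this is the LCA
LCA = 48


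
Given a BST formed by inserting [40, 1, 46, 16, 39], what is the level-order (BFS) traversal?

Tree insertion order: [40, 1, 46, 16, 39]
Tree (level-order array): [40, 1, 46, None, 16, None, None, None, 39]
BFS from the root, enqueuing left then right child of each popped node:
  queue [40] -> pop 40, enqueue [1, 46], visited so far: [40]
  queue [1, 46] -> pop 1, enqueue [16], visited so far: [40, 1]
  queue [46, 16] -> pop 46, enqueue [none], visited so far: [40, 1, 46]
  queue [16] -> pop 16, enqueue [39], visited so far: [40, 1, 46, 16]
  queue [39] -> pop 39, enqueue [none], visited so far: [40, 1, 46, 16, 39]
Result: [40, 1, 46, 16, 39]


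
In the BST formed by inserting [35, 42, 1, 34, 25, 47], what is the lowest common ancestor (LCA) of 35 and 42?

Tree insertion order: [35, 42, 1, 34, 25, 47]
Tree (level-order array): [35, 1, 42, None, 34, None, 47, 25]
In a BST, the LCA of p=35, q=42 is the first node v on the
root-to-leaf path with p <= v <= q (go left if both < v, right if both > v).
Walk from root:
  at 35: 35 <= 35 <= 42, this is the LCA
LCA = 35


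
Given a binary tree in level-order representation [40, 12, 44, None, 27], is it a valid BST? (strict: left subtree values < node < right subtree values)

Level-order array: [40, 12, 44, None, 27]
Validate using subtree bounds (lo, hi): at each node, require lo < value < hi,
then recurse left with hi=value and right with lo=value.
Preorder trace (stopping at first violation):
  at node 40 with bounds (-inf, +inf): OK
  at node 12 with bounds (-inf, 40): OK
  at node 27 with bounds (12, 40): OK
  at node 44 with bounds (40, +inf): OK
No violation found at any node.
Result: Valid BST


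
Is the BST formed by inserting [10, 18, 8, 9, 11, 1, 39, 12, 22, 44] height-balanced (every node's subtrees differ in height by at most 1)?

Tree (level-order array): [10, 8, 18, 1, 9, 11, 39, None, None, None, None, None, 12, 22, 44]
Definition: a tree is height-balanced if, at every node, |h(left) - h(right)| <= 1 (empty subtree has height -1).
Bottom-up per-node check:
  node 1: h_left=-1, h_right=-1, diff=0 [OK], height=0
  node 9: h_left=-1, h_right=-1, diff=0 [OK], height=0
  node 8: h_left=0, h_right=0, diff=0 [OK], height=1
  node 12: h_left=-1, h_right=-1, diff=0 [OK], height=0
  node 11: h_left=-1, h_right=0, diff=1 [OK], height=1
  node 22: h_left=-1, h_right=-1, diff=0 [OK], height=0
  node 44: h_left=-1, h_right=-1, diff=0 [OK], height=0
  node 39: h_left=0, h_right=0, diff=0 [OK], height=1
  node 18: h_left=1, h_right=1, diff=0 [OK], height=2
  node 10: h_left=1, h_right=2, diff=1 [OK], height=3
All nodes satisfy the balance condition.
Result: Balanced


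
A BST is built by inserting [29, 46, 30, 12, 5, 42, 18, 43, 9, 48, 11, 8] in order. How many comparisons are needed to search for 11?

Search path for 11: 29 -> 12 -> 5 -> 9 -> 11
Found: True
Comparisons: 5


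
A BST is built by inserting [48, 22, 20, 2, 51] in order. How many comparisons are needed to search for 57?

Search path for 57: 48 -> 51
Found: False
Comparisons: 2


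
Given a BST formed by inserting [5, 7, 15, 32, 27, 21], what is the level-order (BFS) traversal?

Tree insertion order: [5, 7, 15, 32, 27, 21]
Tree (level-order array): [5, None, 7, None, 15, None, 32, 27, None, 21]
BFS from the root, enqueuing left then right child of each popped node:
  queue [5] -> pop 5, enqueue [7], visited so far: [5]
  queue [7] -> pop 7, enqueue [15], visited so far: [5, 7]
  queue [15] -> pop 15, enqueue [32], visited so far: [5, 7, 15]
  queue [32] -> pop 32, enqueue [27], visited so far: [5, 7, 15, 32]
  queue [27] -> pop 27, enqueue [21], visited so far: [5, 7, 15, 32, 27]
  queue [21] -> pop 21, enqueue [none], visited so far: [5, 7, 15, 32, 27, 21]
Result: [5, 7, 15, 32, 27, 21]


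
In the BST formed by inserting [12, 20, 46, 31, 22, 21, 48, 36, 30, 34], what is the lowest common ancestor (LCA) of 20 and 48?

Tree insertion order: [12, 20, 46, 31, 22, 21, 48, 36, 30, 34]
Tree (level-order array): [12, None, 20, None, 46, 31, 48, 22, 36, None, None, 21, 30, 34]
In a BST, the LCA of p=20, q=48 is the first node v on the
root-to-leaf path with p <= v <= q (go left if both < v, right if both > v).
Walk from root:
  at 12: both 20 and 48 > 12, go right
  at 20: 20 <= 20 <= 48, this is the LCA
LCA = 20


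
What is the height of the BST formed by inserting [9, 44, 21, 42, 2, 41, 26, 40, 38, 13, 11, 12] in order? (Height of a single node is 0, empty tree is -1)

Insertion order: [9, 44, 21, 42, 2, 41, 26, 40, 38, 13, 11, 12]
Tree (level-order array): [9, 2, 44, None, None, 21, None, 13, 42, 11, None, 41, None, None, 12, 26, None, None, None, None, 40, 38]
Compute height bottom-up (empty subtree = -1):
  height(2) = 1 + max(-1, -1) = 0
  height(12) = 1 + max(-1, -1) = 0
  height(11) = 1 + max(-1, 0) = 1
  height(13) = 1 + max(1, -1) = 2
  height(38) = 1 + max(-1, -1) = 0
  height(40) = 1 + max(0, -1) = 1
  height(26) = 1 + max(-1, 1) = 2
  height(41) = 1 + max(2, -1) = 3
  height(42) = 1 + max(3, -1) = 4
  height(21) = 1 + max(2, 4) = 5
  height(44) = 1 + max(5, -1) = 6
  height(9) = 1 + max(0, 6) = 7
Height = 7


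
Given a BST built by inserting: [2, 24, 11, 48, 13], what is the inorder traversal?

Tree insertion order: [2, 24, 11, 48, 13]
Tree (level-order array): [2, None, 24, 11, 48, None, 13]
Inorder traversal: [2, 11, 13, 24, 48]


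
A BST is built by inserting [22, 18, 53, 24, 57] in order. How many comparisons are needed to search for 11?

Search path for 11: 22 -> 18
Found: False
Comparisons: 2


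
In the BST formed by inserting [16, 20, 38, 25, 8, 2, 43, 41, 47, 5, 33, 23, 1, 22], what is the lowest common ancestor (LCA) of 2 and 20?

Tree insertion order: [16, 20, 38, 25, 8, 2, 43, 41, 47, 5, 33, 23, 1, 22]
Tree (level-order array): [16, 8, 20, 2, None, None, 38, 1, 5, 25, 43, None, None, None, None, 23, 33, 41, 47, 22]
In a BST, the LCA of p=2, q=20 is the first node v on the
root-to-leaf path with p <= v <= q (go left if both < v, right if both > v).
Walk from root:
  at 16: 2 <= 16 <= 20, this is the LCA
LCA = 16


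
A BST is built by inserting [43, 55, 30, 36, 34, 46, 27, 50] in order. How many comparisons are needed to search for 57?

Search path for 57: 43 -> 55
Found: False
Comparisons: 2


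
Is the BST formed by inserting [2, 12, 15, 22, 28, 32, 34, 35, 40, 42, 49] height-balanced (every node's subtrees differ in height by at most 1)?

Tree (level-order array): [2, None, 12, None, 15, None, 22, None, 28, None, 32, None, 34, None, 35, None, 40, None, 42, None, 49]
Definition: a tree is height-balanced if, at every node, |h(left) - h(right)| <= 1 (empty subtree has height -1).
Bottom-up per-node check:
  node 49: h_left=-1, h_right=-1, diff=0 [OK], height=0
  node 42: h_left=-1, h_right=0, diff=1 [OK], height=1
  node 40: h_left=-1, h_right=1, diff=2 [FAIL (|-1-1|=2 > 1)], height=2
  node 35: h_left=-1, h_right=2, diff=3 [FAIL (|-1-2|=3 > 1)], height=3
  node 34: h_left=-1, h_right=3, diff=4 [FAIL (|-1-3|=4 > 1)], height=4
  node 32: h_left=-1, h_right=4, diff=5 [FAIL (|-1-4|=5 > 1)], height=5
  node 28: h_left=-1, h_right=5, diff=6 [FAIL (|-1-5|=6 > 1)], height=6
  node 22: h_left=-1, h_right=6, diff=7 [FAIL (|-1-6|=7 > 1)], height=7
  node 15: h_left=-1, h_right=7, diff=8 [FAIL (|-1-7|=8 > 1)], height=8
  node 12: h_left=-1, h_right=8, diff=9 [FAIL (|-1-8|=9 > 1)], height=9
  node 2: h_left=-1, h_right=9, diff=10 [FAIL (|-1-9|=10 > 1)], height=10
Node 40 violates the condition: |-1 - 1| = 2 > 1.
Result: Not balanced


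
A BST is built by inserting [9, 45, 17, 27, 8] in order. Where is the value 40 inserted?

Starting tree (level order): [9, 8, 45, None, None, 17, None, None, 27]
Insertion path: 9 -> 45 -> 17 -> 27
Result: insert 40 as right child of 27
Final tree (level order): [9, 8, 45, None, None, 17, None, None, 27, None, 40]


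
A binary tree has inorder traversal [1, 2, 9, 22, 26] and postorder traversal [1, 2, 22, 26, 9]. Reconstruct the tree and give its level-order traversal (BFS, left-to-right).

Inorder:   [1, 2, 9, 22, 26]
Postorder: [1, 2, 22, 26, 9]
Algorithm: postorder visits root last, so walk postorder right-to-left;
each value is the root of the current inorder slice — split it at that
value, recurse on the right subtree first, then the left.
Recursive splits:
  root=9; inorder splits into left=[1, 2], right=[22, 26]
  root=26; inorder splits into left=[22], right=[]
  root=22; inorder splits into left=[], right=[]
  root=2; inorder splits into left=[1], right=[]
  root=1; inorder splits into left=[], right=[]
Reconstructed level-order: [9, 2, 26, 1, 22]


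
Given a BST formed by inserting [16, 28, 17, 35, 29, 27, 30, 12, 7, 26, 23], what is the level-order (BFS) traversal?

Tree insertion order: [16, 28, 17, 35, 29, 27, 30, 12, 7, 26, 23]
Tree (level-order array): [16, 12, 28, 7, None, 17, 35, None, None, None, 27, 29, None, 26, None, None, 30, 23]
BFS from the root, enqueuing left then right child of each popped node:
  queue [16] -> pop 16, enqueue [12, 28], visited so far: [16]
  queue [12, 28] -> pop 12, enqueue [7], visited so far: [16, 12]
  queue [28, 7] -> pop 28, enqueue [17, 35], visited so far: [16, 12, 28]
  queue [7, 17, 35] -> pop 7, enqueue [none], visited so far: [16, 12, 28, 7]
  queue [17, 35] -> pop 17, enqueue [27], visited so far: [16, 12, 28, 7, 17]
  queue [35, 27] -> pop 35, enqueue [29], visited so far: [16, 12, 28, 7, 17, 35]
  queue [27, 29] -> pop 27, enqueue [26], visited so far: [16, 12, 28, 7, 17, 35, 27]
  queue [29, 26] -> pop 29, enqueue [30], visited so far: [16, 12, 28, 7, 17, 35, 27, 29]
  queue [26, 30] -> pop 26, enqueue [23], visited so far: [16, 12, 28, 7, 17, 35, 27, 29, 26]
  queue [30, 23] -> pop 30, enqueue [none], visited so far: [16, 12, 28, 7, 17, 35, 27, 29, 26, 30]
  queue [23] -> pop 23, enqueue [none], visited so far: [16, 12, 28, 7, 17, 35, 27, 29, 26, 30, 23]
Result: [16, 12, 28, 7, 17, 35, 27, 29, 26, 30, 23]


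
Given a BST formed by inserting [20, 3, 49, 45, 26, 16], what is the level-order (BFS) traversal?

Tree insertion order: [20, 3, 49, 45, 26, 16]
Tree (level-order array): [20, 3, 49, None, 16, 45, None, None, None, 26]
BFS from the root, enqueuing left then right child of each popped node:
  queue [20] -> pop 20, enqueue [3, 49], visited so far: [20]
  queue [3, 49] -> pop 3, enqueue [16], visited so far: [20, 3]
  queue [49, 16] -> pop 49, enqueue [45], visited so far: [20, 3, 49]
  queue [16, 45] -> pop 16, enqueue [none], visited so far: [20, 3, 49, 16]
  queue [45] -> pop 45, enqueue [26], visited so far: [20, 3, 49, 16, 45]
  queue [26] -> pop 26, enqueue [none], visited so far: [20, 3, 49, 16, 45, 26]
Result: [20, 3, 49, 16, 45, 26]


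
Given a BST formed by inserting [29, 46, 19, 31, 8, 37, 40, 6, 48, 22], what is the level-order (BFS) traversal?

Tree insertion order: [29, 46, 19, 31, 8, 37, 40, 6, 48, 22]
Tree (level-order array): [29, 19, 46, 8, 22, 31, 48, 6, None, None, None, None, 37, None, None, None, None, None, 40]
BFS from the root, enqueuing left then right child of each popped node:
  queue [29] -> pop 29, enqueue [19, 46], visited so far: [29]
  queue [19, 46] -> pop 19, enqueue [8, 22], visited so far: [29, 19]
  queue [46, 8, 22] -> pop 46, enqueue [31, 48], visited so far: [29, 19, 46]
  queue [8, 22, 31, 48] -> pop 8, enqueue [6], visited so far: [29, 19, 46, 8]
  queue [22, 31, 48, 6] -> pop 22, enqueue [none], visited so far: [29, 19, 46, 8, 22]
  queue [31, 48, 6] -> pop 31, enqueue [37], visited so far: [29, 19, 46, 8, 22, 31]
  queue [48, 6, 37] -> pop 48, enqueue [none], visited so far: [29, 19, 46, 8, 22, 31, 48]
  queue [6, 37] -> pop 6, enqueue [none], visited so far: [29, 19, 46, 8, 22, 31, 48, 6]
  queue [37] -> pop 37, enqueue [40], visited so far: [29, 19, 46, 8, 22, 31, 48, 6, 37]
  queue [40] -> pop 40, enqueue [none], visited so far: [29, 19, 46, 8, 22, 31, 48, 6, 37, 40]
Result: [29, 19, 46, 8, 22, 31, 48, 6, 37, 40]
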